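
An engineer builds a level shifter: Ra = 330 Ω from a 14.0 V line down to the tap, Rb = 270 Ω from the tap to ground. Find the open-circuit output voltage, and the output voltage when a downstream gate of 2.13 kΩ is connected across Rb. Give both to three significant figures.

Open-circuit: V = 14.0 × 270/(330 + 270) = 6.30 V.
With the load, Rb becomes Rb‖R_L = 239.6 Ω, so V = 14.0 × 239.6/569.6 = 5.89 V.

Unloaded: 6.30 V; loaded: 5.89 V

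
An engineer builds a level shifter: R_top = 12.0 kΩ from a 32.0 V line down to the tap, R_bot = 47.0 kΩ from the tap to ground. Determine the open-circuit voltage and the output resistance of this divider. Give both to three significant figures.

V_th = 25.5 V, R_th = 9.56 kΩ

V_th is the open-circuit tap voltage: 32.0 × 47.0/(12.0 + 47.0) = 25.5 V.
With the supply zeroed, R_top and R_bot appear in parallel from the tap: R_th = R_top‖R_bot = (12.0 × 47.0)/59.00 = 9.56 kΩ.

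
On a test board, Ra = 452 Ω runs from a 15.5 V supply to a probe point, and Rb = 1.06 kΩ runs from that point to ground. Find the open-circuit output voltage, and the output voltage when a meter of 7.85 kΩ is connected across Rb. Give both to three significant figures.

Unloaded: 10.9 V; loaded: 10.4 V

Open-circuit: V = 15.5 × 1060/(452 + 1060) = 10.9 V.
With the load, Rb becomes Rb‖R_L = 933.9 Ω, so V = 15.5 × 933.9/1386 = 10.4 V.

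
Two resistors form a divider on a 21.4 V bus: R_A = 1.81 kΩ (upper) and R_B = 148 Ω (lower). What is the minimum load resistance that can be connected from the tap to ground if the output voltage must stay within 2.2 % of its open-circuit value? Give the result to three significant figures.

Output resistance R_th = R_A‖R_B = (1810 × 148)/1958 = 136.8 Ω.
The fractional drop is R_th/(R_th + R_L); requiring this ≤ 0.0220 gives R_L ≥ R_th(1/0.0220 − 1) = 136.8 × 44.45 = 6.08 kΩ.

R_L(min) ≈ 6.08 kΩ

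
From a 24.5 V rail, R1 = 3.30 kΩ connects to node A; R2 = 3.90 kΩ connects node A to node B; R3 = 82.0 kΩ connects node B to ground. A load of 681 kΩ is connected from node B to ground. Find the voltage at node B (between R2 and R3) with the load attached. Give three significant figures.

At node B, R3 is in parallel with the load: R3‖R_L = 73.19 kΩ.
Below node A the resistance is R2 + (R3‖R_L) = 77.09 kΩ, so V_A = 24.5 × 77.09/80.39 = 23.49 V.
Then V_B = V_A × (R3‖R_L)/(R2 + R3‖R_L) = 23.49 × 73.19/77.09 = 22.3 V.

V ≈ 22.3 V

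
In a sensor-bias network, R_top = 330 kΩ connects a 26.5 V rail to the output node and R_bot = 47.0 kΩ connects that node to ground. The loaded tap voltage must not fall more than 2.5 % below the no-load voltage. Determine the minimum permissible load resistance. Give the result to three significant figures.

Output resistance R_th = R_top‖R_bot = (330 × 47.0)/377.0 = 41.14 kΩ.
The fractional drop is R_th/(R_th + R_L); requiring this ≤ 0.0250 gives R_L ≥ R_th(1/0.0250 − 1) = 41.14 × 39.00 = 1.60 MΩ.

R_L(min) ≈ 1.60 MΩ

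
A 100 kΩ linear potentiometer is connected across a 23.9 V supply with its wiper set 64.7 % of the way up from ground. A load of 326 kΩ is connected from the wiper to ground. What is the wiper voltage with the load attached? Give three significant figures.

V ≈ 14.5 V

The wiper splits the pot into (1−α)R = 35.30 kΩ above and αR = 64.70 kΩ below.
Lower section ‖ load = 53.99 kΩ.
V_wiper = 23.9 × 53.99/(35.30 + 53.99) = 14.5 V.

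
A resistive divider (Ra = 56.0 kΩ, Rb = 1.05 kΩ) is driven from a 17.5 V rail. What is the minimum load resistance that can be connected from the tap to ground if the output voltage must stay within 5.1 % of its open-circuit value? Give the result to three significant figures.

R_L(min) ≈ 19.2 kΩ

Output resistance R_th = Ra‖Rb = (56.0 × 1.05)/57.05 = 1.031 kΩ.
The fractional drop is R_th/(R_th + R_L); requiring this ≤ 0.0510 gives R_L ≥ R_th(1/0.0510 − 1) = 1.031 × 18.61 = 19.2 kΩ.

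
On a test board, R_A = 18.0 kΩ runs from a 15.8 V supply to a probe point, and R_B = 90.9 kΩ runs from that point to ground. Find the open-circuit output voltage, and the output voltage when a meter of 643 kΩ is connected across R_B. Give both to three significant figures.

Unloaded: 13.2 V; loaded: 12.9 V

Open-circuit: V = 15.8 × 90.9/(18.0 + 90.9) = 13.2 V.
With the load, R_B becomes R_B‖R_L = 79.64 kΩ, so V = 15.8 × 79.64/97.64 = 12.9 V.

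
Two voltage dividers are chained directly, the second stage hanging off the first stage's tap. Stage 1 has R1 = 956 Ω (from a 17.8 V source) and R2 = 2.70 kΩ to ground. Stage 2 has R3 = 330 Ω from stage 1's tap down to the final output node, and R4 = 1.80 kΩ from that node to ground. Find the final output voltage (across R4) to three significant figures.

V_out ≈ 8.34 V

Stage 2 presents R3+R4 = 2130 Ω as a load on stage 1's tap.
Stage 1's lower leg becomes R2‖(R3+R4) = 1191 Ω, so V_mid = 17.8 × 1191/2147 = 9.873 V.
Stage 2 is itself unloaded: V_out = V_mid × R4/(R3+R4) = 9.873 × 1800/2130 = 8.34 V.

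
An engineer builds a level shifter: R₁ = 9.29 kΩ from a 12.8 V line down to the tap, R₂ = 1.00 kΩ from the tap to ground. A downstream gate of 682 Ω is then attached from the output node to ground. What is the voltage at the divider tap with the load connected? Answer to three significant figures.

V_out ≈ 0.535 V

The load sits in parallel with R₂: R₂‖R_L = (1000 × 682) / (1000 + 682) = 405.5 Ω.
V_out = 12.8 × 405.5 / (9290 + 405.5) = 12.8 × 405.5/9695 = 0.535 V.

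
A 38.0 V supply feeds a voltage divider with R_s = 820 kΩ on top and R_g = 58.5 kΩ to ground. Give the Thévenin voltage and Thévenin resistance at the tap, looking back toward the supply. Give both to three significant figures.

V_th = 2.53 V, R_th = 54.6 kΩ

V_th is the open-circuit tap voltage: 38.0 × 58.5/(820 + 58.5) = 2.53 V.
With the supply zeroed, R_s and R_g appear in parallel from the tap: R_th = R_s‖R_g = (820 × 58.5)/878.5 = 54.6 kΩ.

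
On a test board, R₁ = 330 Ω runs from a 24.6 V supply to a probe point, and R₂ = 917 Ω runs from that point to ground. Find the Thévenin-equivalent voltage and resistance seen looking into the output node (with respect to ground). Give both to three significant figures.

V_th = 18.1 V, R_th = 243 Ω

V_th is the open-circuit tap voltage: 24.6 × 917/(330 + 917) = 18.1 V.
With the supply zeroed, R₁ and R₂ appear in parallel from the tap: R_th = R₁‖R₂ = (330 × 917)/1247 = 243 Ω.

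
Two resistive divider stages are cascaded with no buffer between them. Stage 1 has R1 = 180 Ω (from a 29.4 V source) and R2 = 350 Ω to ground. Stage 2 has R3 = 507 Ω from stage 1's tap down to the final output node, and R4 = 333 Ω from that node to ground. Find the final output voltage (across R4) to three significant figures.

Stage 2 presents R3+R4 = 840.0 Ω as a load on stage 1's tap.
Stage 1's lower leg becomes R2‖(R3+R4) = 247.1 Ω, so V_mid = 29.4 × 247.1/427.1 = 17.01 V.
Stage 2 is itself unloaded: V_out = V_mid × R4/(R3+R4) = 17.01 × 333/840.0 = 6.74 V.

V_out ≈ 6.74 V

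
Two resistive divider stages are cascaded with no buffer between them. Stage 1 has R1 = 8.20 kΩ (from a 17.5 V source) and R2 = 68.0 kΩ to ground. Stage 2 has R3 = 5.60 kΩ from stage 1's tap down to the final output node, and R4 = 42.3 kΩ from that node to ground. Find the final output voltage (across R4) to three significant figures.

Stage 2 presents R3+R4 = 47.90 kΩ as a load on stage 1's tap.
Stage 1's lower leg becomes R2‖(R3+R4) = 28.10 kΩ, so V_mid = 17.5 × 28.10/36.30 = 13.55 V.
Stage 2 is itself unloaded: V_out = V_mid × R4/(R3+R4) = 13.55 × 42.3/47.90 = 12.0 V.

V_out ≈ 12.0 V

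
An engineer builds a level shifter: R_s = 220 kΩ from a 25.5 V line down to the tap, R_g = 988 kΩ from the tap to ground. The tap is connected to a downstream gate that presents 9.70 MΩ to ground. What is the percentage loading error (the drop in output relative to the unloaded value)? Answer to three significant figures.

The divider's output (Thévenin) resistance is R_s‖R_g = 179.9 kΩ.
Fractional drop under load = R_th/(R_th + R_L) = 179.9 / (179.9 + 9700) = 0.01821.
So the output falls by 1.82 %.

1.82 %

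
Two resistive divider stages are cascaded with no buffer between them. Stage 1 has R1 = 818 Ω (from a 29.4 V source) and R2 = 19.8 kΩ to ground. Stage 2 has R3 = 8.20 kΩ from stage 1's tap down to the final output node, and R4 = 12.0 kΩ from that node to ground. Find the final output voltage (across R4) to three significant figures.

V_out ≈ 16.1 V

Stage 2 presents R3+R4 = 20200 Ω as a load on stage 1's tap.
Stage 1's lower leg becomes R2‖(R3+R4) = 9999 Ω, so V_mid = 29.4 × 9999/10820 = 27.18 V.
Stage 2 is itself unloaded: V_out = V_mid × R4/(R3+R4) = 27.18 × 12000/20200 = 16.1 V.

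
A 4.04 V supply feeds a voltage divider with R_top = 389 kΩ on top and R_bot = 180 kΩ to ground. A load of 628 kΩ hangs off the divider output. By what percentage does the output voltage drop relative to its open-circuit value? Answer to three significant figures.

16.4 %

Unloaded V = 4.04 × 180/569.0 = 1.278 V.
Loaded: R_bot‖R_L = 139.9 kΩ, giving V = 4.04 × 139.9/528.9 = 1.069 V.
Drop = (1.278 − 1.069) / 1.278 = 16.4 %.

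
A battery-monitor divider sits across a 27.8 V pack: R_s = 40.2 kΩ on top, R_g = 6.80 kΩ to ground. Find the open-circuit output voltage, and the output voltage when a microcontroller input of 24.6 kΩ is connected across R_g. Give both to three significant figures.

Unloaded: 4.02 V; loaded: 3.25 V

Open-circuit: V = 27.8 × 6.80/(40.2 + 6.80) = 4.02 V.
With the load, R_g becomes R_g‖R_L = 5.327 kΩ, so V = 27.8 × 5.327/45.53 = 3.25 V.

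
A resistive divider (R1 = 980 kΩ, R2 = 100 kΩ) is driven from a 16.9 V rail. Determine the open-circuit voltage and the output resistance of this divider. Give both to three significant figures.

V_th = 1.56 V, R_th = 90.7 kΩ

V_th is the open-circuit tap voltage: 16.9 × 100/(980 + 100) = 1.56 V.
With the supply zeroed, R1 and R2 appear in parallel from the tap: R_th = R1‖R2 = (980 × 100)/1080 = 90.7 kΩ.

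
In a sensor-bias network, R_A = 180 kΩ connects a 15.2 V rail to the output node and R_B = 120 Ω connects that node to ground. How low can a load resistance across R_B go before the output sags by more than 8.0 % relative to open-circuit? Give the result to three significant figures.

Output resistance R_th = R_A‖R_B = (180000 × 120)/180100 = 119.9 Ω.
The fractional drop is R_th/(R_th + R_L); requiring this ≤ 0.0800 gives R_L ≥ R_th(1/0.0800 − 1) = 119.9 × 11.50 = 1.38 kΩ.

R_L(min) ≈ 1.38 kΩ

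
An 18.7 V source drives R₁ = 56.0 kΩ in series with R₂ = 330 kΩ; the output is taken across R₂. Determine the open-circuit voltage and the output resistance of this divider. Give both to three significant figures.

V_th = 16.0 V, R_th = 47.9 kΩ

V_th is the open-circuit tap voltage: 18.7 × 330/(56.0 + 330) = 16.0 V.
With the supply zeroed, R₁ and R₂ appear in parallel from the tap: R_th = R₁‖R₂ = (56.0 × 330)/386.0 = 47.9 kΩ.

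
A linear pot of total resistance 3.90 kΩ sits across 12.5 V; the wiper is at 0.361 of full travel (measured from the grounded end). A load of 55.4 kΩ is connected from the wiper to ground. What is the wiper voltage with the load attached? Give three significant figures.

V ≈ 4.44 V

The wiper splits the pot into (1−α)R = 2.492 kΩ above and αR = 1.408 kΩ below.
Lower section ‖ load = 1.373 kΩ.
V_wiper = 12.5 × 1.373/(2.492 + 1.373) = 4.44 V.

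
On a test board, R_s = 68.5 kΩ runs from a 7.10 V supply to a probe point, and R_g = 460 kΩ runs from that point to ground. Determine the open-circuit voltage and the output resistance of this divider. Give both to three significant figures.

V_th is the open-circuit tap voltage: 7.10 × 460/(68.5 + 460) = 6.18 V.
With the supply zeroed, R_s and R_g appear in parallel from the tap: R_th = R_s‖R_g = (68.5 × 460)/528.5 = 59.6 kΩ.

V_th = 6.18 V, R_th = 59.6 kΩ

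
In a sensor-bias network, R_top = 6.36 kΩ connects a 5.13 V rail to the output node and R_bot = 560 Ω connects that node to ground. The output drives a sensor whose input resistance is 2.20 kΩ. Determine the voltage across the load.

V_out ≈ 0.336 V

The load sits in parallel with R_bot: R_bot‖R_L = (560 × 2200) / (560 + 2200) = 446.4 Ω.
V_out = 5.13 × 446.4 / (6360 + 446.4) = 5.13 × 446.4/6806 = 0.336 V.
(Unloaded it would have been 0.415 V.)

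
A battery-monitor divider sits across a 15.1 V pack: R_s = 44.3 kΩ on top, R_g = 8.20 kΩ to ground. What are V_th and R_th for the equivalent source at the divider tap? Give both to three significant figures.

V_th = 2.36 V, R_th = 6.92 kΩ

V_th is the open-circuit tap voltage: 15.1 × 8.20/(44.3 + 8.20) = 2.36 V.
With the supply zeroed, R_s and R_g appear in parallel from the tap: R_th = R_s‖R_g = (44.3 × 8.20)/52.50 = 6.92 kΩ.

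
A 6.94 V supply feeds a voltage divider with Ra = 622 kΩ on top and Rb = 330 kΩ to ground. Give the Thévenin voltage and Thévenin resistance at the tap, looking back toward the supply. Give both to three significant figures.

V_th = 2.41 V, R_th = 216 kΩ

V_th is the open-circuit tap voltage: 6.94 × 330/(622 + 330) = 2.41 V.
With the supply zeroed, Ra and Rb appear in parallel from the tap: R_th = Ra‖Rb = (622 × 330)/952.0 = 216 kΩ.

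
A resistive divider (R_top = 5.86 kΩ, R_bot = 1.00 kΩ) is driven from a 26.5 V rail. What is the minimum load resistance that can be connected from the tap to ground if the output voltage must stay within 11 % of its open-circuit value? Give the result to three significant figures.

R_L(min) ≈ 6.91 kΩ

Output resistance R_th = R_top‖R_bot = (5860 × 1000)/6860 = 854.2 Ω.
The fractional drop is R_th/(R_th + R_L); requiring this ≤ 0.110 gives R_L ≥ R_th(1/0.110 − 1) = 854.2 × 8.091 = 6.91 kΩ.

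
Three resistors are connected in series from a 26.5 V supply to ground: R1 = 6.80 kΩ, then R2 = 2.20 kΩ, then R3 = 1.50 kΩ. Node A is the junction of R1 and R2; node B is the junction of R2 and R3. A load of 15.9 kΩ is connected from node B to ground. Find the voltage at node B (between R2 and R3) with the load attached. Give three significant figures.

V ≈ 3.50 V

At node B, R3 is in parallel with the load: R3‖R_L = 1.371 kΩ.
Below node A the resistance is R2 + (R3‖R_L) = 3.571 kΩ, so V_A = 26.5 × 3.571/10.37 = 9.124 V.
Then V_B = V_A × (R3‖R_L)/(R2 + R3‖R_L) = 9.124 × 1.371/3.571 = 3.50 V.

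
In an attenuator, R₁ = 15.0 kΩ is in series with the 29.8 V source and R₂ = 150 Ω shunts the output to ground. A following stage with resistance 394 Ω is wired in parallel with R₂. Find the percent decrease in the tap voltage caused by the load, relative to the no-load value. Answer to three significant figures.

27.4 %

Unloaded V = 29.8 × 150/15150 = 0.2950 V.
Loaded: R₂‖R_L = 108.6 Ω, giving V = 29.8 × 108.6/15110 = 0.2143 V.
Drop = (0.2950 − 0.2143) / 0.2950 = 27.4 %.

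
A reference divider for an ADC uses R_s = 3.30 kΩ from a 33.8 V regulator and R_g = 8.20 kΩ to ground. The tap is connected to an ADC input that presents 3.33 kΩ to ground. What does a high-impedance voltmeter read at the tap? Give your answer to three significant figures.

The load sits in parallel with R_g: R_g‖R_L = (8.20 × 3.33) / (8.20 + 3.33) = 2.368 kΩ.
V_out = 33.8 × 2.368 / (3.30 + 2.368) = 33.8 × 2.368/5.668 = 14.1 V.

V_out ≈ 14.1 V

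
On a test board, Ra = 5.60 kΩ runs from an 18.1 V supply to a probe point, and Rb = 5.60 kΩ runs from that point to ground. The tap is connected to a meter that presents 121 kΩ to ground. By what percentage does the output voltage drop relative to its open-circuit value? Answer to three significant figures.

2.26 %

The divider's output (Thévenin) resistance is Ra‖Rb = 2.800 kΩ.
Fractional drop under load = R_th/(R_th + R_L) = 2.800 / (2.800 + 121) = 0.02262.
So the output falls by 2.26 %.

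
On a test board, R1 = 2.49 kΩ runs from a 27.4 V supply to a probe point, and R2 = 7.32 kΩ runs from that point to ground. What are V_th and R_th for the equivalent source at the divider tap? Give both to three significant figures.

V_th = 20.4 V, R_th = 1.86 kΩ

V_th is the open-circuit tap voltage: 27.4 × 7.32/(2.49 + 7.32) = 20.4 V.
With the supply zeroed, R1 and R2 appear in parallel from the tap: R_th = R1‖R2 = (2.49 × 7.32)/9.810 = 1.86 kΩ.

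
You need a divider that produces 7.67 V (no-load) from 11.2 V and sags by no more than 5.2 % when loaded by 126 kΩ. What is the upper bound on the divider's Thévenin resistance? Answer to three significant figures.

Loading drop = R_th/(R_th + R_L) ≤ 0.0520, so R_th ≤ R_L · ε/(1−ε) = 126 kΩ × 0.0520/0.9480 = 6.91 kΩ.
(Any R1, R2 with R2/(R1+R2) = 0.685 and R1‖R2 ≤ 6.91 kΩ will meet the spec.)

R_th ≤ 6.91 kΩ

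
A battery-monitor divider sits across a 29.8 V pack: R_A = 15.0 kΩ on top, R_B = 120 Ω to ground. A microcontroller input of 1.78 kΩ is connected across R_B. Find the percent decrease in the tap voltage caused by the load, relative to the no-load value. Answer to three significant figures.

The divider's output (Thévenin) resistance is R_A‖R_B = 119.0 Ω.
Fractional drop under load = R_th/(R_th + R_L) = 119.0 / (119.0 + 1780) = 0.06269.
So the output falls by 6.27 %.

6.27 %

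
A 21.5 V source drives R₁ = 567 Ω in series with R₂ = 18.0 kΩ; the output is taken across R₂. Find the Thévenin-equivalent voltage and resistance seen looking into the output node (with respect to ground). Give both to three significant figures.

V_th = 20.8 V, R_th = 550 Ω

V_th is the open-circuit tap voltage: 21.5 × 18000/(567 + 18000) = 20.8 V.
With the supply zeroed, R₁ and R₂ appear in parallel from the tap: R_th = R₁‖R₂ = (567 × 18000)/18570 = 550 Ω.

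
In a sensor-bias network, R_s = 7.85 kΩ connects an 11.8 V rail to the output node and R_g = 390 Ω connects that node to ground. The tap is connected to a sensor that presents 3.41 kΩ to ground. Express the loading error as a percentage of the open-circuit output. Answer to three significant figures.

The divider's output (Thévenin) resistance is R_s‖R_g = 371.5 Ω.
Fractional drop under load = R_th/(R_th + R_L) = 371.5 / (371.5 + 3410) = 0.09825.
So the output falls by 9.83 %.

9.83 %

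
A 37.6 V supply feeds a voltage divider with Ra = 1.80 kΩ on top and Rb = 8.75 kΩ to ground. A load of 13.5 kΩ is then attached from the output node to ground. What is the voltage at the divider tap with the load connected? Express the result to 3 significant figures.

The load sits in parallel with Rb: Rb‖R_L = (8.75 × 13.5) / (8.75 + 13.5) = 5.309 kΩ.
V_out = 37.6 × 5.309 / (1.80 + 5.309) = 37.6 × 5.309/7.109 = 28.1 V.
(Unloaded it would have been 31.2 V.)

V_out ≈ 28.1 V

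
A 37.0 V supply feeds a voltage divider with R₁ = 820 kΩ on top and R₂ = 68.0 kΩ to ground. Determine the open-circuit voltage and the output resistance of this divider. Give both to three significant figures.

V_th = 2.83 V, R_th = 62.8 kΩ

V_th is the open-circuit tap voltage: 37.0 × 68.0/(820 + 68.0) = 2.83 V.
With the supply zeroed, R₁ and R₂ appear in parallel from the tap: R_th = R₁‖R₂ = (820 × 68.0)/888.0 = 62.8 kΩ.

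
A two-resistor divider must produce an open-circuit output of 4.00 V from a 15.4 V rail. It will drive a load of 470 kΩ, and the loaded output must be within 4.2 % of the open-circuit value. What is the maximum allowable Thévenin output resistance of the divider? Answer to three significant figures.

R_th ≤ 20.6 kΩ

Loading drop = R_th/(R_th + R_L) ≤ 0.0420, so R_th ≤ R_L · ε/(1−ε) = 470 kΩ × 0.0420/0.9580 = 20.6 kΩ.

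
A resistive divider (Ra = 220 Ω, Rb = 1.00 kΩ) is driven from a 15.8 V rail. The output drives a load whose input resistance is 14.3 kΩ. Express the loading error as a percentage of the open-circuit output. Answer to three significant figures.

The divider's output (Thévenin) resistance is Ra‖Rb = 180.3 Ω.
Fractional drop under load = R_th/(R_th + R_L) = 180.3 / (180.3 + 14300) = 0.01245.
So the output falls by 1.25 %.

1.25 %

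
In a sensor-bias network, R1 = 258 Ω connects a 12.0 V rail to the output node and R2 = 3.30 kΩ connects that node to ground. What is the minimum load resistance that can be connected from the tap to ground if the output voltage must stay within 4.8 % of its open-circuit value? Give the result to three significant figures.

R_L(min) ≈ 4.75 kΩ

Output resistance R_th = R1‖R2 = (258 × 3300)/3558 = 239.3 Ω.
The fractional drop is R_th/(R_th + R_L); requiring this ≤ 0.0480 gives R_L ≥ R_th(1/0.0480 − 1) = 239.3 × 19.83 = 4.75 kΩ.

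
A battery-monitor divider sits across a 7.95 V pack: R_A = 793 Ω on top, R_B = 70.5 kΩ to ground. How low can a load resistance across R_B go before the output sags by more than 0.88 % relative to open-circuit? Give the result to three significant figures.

Output resistance R_th = R_A‖R_B = (793 × 70500)/71290 = 784.2 Ω.
The fractional drop is R_th/(R_th + R_L); requiring this ≤ 0.00880 gives R_L ≥ R_th(1/0.00880 − 1) = 784.2 × 112.6 = 88.3 kΩ.

R_L(min) ≈ 88.3 kΩ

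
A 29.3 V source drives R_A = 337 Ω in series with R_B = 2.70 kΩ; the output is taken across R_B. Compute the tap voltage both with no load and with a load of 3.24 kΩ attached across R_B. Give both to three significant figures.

Unloaded: 26.0 V; loaded: 23.8 V

Open-circuit: V = 29.3 × 2700/(337 + 2700) = 26.0 V.
With the load, R_B becomes R_B‖R_L = 1473 Ω, so V = 29.3 × 1473/1810 = 23.8 V.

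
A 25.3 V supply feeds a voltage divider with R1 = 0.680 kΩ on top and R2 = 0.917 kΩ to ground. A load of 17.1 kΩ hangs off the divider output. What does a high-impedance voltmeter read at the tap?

V_out ≈ 14.2 V

The load sits in parallel with R2: R2‖R_L = (917 × 17100) / (917 + 17100) = 870.3 Ω.
V_out = 25.3 × 870.3 / (680 + 870.3) = 25.3 × 870.3/1550 = 14.2 V.
(Unloaded it would have been 14.5 V.)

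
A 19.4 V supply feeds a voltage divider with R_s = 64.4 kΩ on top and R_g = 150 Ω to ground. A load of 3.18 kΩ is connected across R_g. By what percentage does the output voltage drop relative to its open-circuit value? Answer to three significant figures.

The divider's output (Thévenin) resistance is R_s‖R_g = 149.7 Ω.
Fractional drop under load = R_th/(R_th + R_L) = 149.7 / (149.7 + 3180) = 0.04495.
So the output falls by 4.49 %.

4.49 %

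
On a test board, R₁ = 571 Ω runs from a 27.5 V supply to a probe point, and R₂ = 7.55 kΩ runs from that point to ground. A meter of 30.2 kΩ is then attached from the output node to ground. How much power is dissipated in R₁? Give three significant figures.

P ≈ 9.88 mW

Total resistance from the source is R₁ + (R₂‖R_L) = 6611 Ω, so I = 27.5/6611 Ω = 4.160 mA.
P = I²·R₁ = (4.160 mA)² × 571 Ω = 9.88 mW.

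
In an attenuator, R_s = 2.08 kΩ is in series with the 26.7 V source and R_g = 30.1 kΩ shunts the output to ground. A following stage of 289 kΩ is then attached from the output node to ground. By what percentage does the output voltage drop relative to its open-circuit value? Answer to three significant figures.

0.669 %

The divider's output (Thévenin) resistance is R_s‖R_g = 1.946 kΩ.
Fractional drop under load = R_th/(R_th + R_L) = 1.946 / (1.946 + 289) = 0.006687.
So the output falls by 0.669 %.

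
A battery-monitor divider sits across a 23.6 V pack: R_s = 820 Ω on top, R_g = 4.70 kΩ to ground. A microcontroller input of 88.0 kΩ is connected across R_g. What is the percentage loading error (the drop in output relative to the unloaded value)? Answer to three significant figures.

The divider's output (Thévenin) resistance is R_s‖R_g = 698.2 Ω.
Fractional drop under load = R_th/(R_th + R_L) = 698.2 / (698.2 + 88000) = 0.007872.
So the output falls by 0.787 %.

0.787 %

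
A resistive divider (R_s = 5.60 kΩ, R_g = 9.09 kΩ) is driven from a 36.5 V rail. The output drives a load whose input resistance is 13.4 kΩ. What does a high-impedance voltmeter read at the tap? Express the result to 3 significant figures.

The load sits in parallel with R_g: R_g‖R_L = (9.09 × 13.4) / (9.09 + 13.4) = 5.416 kΩ.
V_out = 36.5 × 5.416 / (5.60 + 5.416) = 36.5 × 5.416/11.02 = 17.9 V.
(Unloaded it would have been 22.6 V.)

V_out ≈ 17.9 V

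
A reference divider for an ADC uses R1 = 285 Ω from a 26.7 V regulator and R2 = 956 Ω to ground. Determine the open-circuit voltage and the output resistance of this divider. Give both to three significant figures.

V_th = 20.6 V, R_th = 220 Ω

V_th is the open-circuit tap voltage: 26.7 × 956/(285 + 956) = 20.6 V.
With the supply zeroed, R1 and R2 appear in parallel from the tap: R_th = R1‖R2 = (285 × 956)/1241 = 220 Ω.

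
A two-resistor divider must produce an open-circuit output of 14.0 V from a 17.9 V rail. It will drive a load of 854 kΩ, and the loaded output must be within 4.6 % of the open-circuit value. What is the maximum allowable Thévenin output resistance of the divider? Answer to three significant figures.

Loading drop = R_th/(R_th + R_L) ≤ 0.0460, so R_th ≤ R_L · ε/(1−ε) = 854 kΩ × 0.0460/0.9540 = 41.2 kΩ.

R_th ≤ 41.2 kΩ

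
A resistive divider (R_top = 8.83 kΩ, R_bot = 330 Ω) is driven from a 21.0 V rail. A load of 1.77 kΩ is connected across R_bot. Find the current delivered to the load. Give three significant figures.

I_L ≈ 0.362 mA

R_bot‖R_L = 278.1 Ω; V_out = 21.0 × 278.1/9108 = 0.6413 V.
I_L = V_out / R_L = 0.6413 / 1.77 kΩ = 0.362 mA.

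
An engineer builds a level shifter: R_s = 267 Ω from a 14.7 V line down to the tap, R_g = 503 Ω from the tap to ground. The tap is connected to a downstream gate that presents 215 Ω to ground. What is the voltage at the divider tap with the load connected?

The load sits in parallel with R_g: R_g‖R_L = (503 × 215) / (503 + 215) = 150.6 Ω.
V_out = 14.7 × 150.6 / (267 + 150.6) = 14.7 × 150.6/417.6 = 5.30 V.
(Unloaded it would have been 9.60 V.)

V_out ≈ 5.30 V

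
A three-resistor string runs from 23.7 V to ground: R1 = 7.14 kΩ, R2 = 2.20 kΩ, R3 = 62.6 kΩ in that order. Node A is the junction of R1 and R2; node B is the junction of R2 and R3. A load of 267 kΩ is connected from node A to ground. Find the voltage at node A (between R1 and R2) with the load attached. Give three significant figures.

Below node A the series string R2+R3 = 64.80 kΩ sits in parallel with the 267 kΩ load: 52.14 kΩ.
V_A = 23.7 × 52.14/(7.14 + 52.14) = 20.8 V.

V ≈ 20.8 V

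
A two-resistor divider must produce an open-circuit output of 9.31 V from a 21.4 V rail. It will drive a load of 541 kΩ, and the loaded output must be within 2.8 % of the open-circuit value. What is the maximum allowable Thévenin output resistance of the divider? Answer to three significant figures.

R_th ≤ 15.6 kΩ

Loading drop = R_th/(R_th + R_L) ≤ 0.0280, so R_th ≤ R_L · ε/(1−ε) = 541 kΩ × 0.0280/0.9720 = 15.6 kΩ.
(Any R1, R2 with R2/(R1+R2) = 0.435 and R1‖R2 ≤ 15.6 kΩ will meet the spec.)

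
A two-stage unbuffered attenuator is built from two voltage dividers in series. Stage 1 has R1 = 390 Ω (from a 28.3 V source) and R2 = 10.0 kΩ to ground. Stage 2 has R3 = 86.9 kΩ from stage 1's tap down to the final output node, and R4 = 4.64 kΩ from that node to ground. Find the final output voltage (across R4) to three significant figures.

V_out ≈ 1.37 V

Stage 2 presents R3+R4 = 91540 Ω as a load on stage 1's tap.
Stage 1's lower leg becomes R2‖(R3+R4) = 9015 Ω, so V_mid = 28.3 × 9015/9405 = 27.13 V.
Stage 2 is itself unloaded: V_out = V_mid × R4/(R3+R4) = 27.13 × 4640/91540 = 1.37 V.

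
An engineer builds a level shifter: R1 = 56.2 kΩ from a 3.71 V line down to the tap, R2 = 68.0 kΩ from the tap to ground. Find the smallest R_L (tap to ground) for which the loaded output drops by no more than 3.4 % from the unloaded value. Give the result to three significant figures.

Output resistance R_th = R1‖R2 = (56.2 × 68.0)/124.2 = 30.77 kΩ.
The fractional drop is R_th/(R_th + R_L); requiring this ≤ 0.0340 gives R_L ≥ R_th(1/0.0340 − 1) = 30.77 × 28.41 = 874 kΩ.

R_L(min) ≈ 874 kΩ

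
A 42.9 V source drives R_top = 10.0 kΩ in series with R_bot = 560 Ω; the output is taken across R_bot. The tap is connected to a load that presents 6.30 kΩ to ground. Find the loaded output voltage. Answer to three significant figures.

V_out ≈ 2.10 V

The load sits in parallel with R_bot: R_bot‖R_L = (560 × 6300) / (560 + 6300) = 514.3 Ω.
V_out = 42.9 × 514.3 / (10000 + 514.3) = 42.9 × 514.3/10510 = 2.10 V.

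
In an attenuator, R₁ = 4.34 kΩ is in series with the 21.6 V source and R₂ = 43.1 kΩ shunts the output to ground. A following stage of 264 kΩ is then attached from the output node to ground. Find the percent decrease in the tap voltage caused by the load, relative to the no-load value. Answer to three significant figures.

1.47 %

The divider's output (Thévenin) resistance is R₁‖R₂ = 3.943 kΩ.
Fractional drop under load = R_th/(R_th + R_L) = 3.943 / (3.943 + 264) = 0.01472.
So the output falls by 1.47 %.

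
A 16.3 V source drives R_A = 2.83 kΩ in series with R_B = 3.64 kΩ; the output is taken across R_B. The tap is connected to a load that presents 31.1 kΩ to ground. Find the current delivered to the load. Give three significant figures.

R_B‖R_L = 3.259 kΩ; V_out = 16.3 × 3.259/6.089 = 8.724 V.
I_L = V_out / R_L = 8.724 / 31.1 kΩ = 0.281 mA.

I_L ≈ 0.281 mA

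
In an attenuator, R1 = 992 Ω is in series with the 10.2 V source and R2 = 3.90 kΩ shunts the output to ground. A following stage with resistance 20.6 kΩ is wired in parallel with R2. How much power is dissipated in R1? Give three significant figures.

Total resistance from the source is R1 + (R2‖R_L) = 4271 Ω, so I = 10.2/4271 Ω = 2.388 mA.
P = I²·R1 = (2.388 mA)² × 992 Ω = 5.66 mW.

P ≈ 5.66 mW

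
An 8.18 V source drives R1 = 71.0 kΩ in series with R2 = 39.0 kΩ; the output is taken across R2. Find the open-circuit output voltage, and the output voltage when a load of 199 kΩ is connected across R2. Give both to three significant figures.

Open-circuit: V = 8.18 × 39.0/(71.0 + 39.0) = 2.90 V.
With the load, R2 becomes R2‖R_L = 32.61 kΩ, so V = 8.18 × 32.61/103.6 = 2.57 V.

Unloaded: 2.90 V; loaded: 2.57 V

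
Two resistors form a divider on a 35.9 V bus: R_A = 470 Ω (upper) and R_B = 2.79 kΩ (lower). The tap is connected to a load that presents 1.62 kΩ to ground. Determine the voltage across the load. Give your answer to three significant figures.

The load sits in parallel with R_B: R_B‖R_L = (2790 × 1620) / (2790 + 1620) = 1025 Ω.
V_out = 35.9 × 1025 / (470 + 1025) = 35.9 × 1025/1495 = 24.6 V.

V_out ≈ 24.6 V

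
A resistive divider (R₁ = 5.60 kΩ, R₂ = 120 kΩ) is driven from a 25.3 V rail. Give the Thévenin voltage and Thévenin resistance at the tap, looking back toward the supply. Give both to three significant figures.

V_th is the open-circuit tap voltage: 25.3 × 120/(5.60 + 120) = 24.2 V.
With the supply zeroed, R₁ and R₂ appear in parallel from the tap: R_th = R₁‖R₂ = (5.60 × 120)/125.6 = 5.35 kΩ.

V_th = 24.2 V, R_th = 5.35 kΩ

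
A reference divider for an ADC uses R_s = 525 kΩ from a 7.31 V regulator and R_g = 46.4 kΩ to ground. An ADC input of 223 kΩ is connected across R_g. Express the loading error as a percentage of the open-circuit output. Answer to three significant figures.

Unloaded V = 7.31 × 46.4/571.4 = 0.5936 V.
Loaded: R_g‖R_L = 38.41 kΩ, giving V = 7.31 × 38.41/563.4 = 0.4983 V.
Drop = (0.5936 − 0.4983) / 0.5936 = 16.0 %.

16.0 %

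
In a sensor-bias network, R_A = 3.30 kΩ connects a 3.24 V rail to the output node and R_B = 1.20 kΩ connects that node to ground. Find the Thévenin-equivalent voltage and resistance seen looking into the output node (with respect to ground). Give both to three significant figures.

V_th = 0.864 V, R_th = 880 Ω

V_th is the open-circuit tap voltage: 3.24 × 1.20/(3.30 + 1.20) = 0.864 V.
With the supply zeroed, R_A and R_B appear in parallel from the tap: R_th = R_A‖R_B = (3.30 × 1.20)/4.500 = 880 Ω.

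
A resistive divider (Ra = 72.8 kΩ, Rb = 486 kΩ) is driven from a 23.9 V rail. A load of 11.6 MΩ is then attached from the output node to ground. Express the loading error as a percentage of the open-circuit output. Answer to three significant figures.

The divider's output (Thévenin) resistance is Ra‖Rb = 63.32 kΩ.
Fractional drop under load = R_th/(R_th + R_L) = 63.32 / (63.32 + 11600) = 0.005429.
So the output falls by 0.543 %.

0.543 %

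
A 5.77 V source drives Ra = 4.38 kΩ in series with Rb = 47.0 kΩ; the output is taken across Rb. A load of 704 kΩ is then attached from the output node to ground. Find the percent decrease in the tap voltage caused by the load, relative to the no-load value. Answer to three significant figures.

0.566 %

The divider's output (Thévenin) resistance is Ra‖Rb = 4.007 kΩ.
Fractional drop under load = R_th/(R_th + R_L) = 4.007 / (4.007 + 704) = 0.005659.
So the output falls by 0.566 %.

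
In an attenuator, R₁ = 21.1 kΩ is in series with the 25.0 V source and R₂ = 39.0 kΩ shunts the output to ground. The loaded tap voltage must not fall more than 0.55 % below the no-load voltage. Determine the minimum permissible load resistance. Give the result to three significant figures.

R_L(min) ≈ 2.48 MΩ

Output resistance R_th = R₁‖R₂ = (21.1 × 39.0)/60.10 = 13.69 kΩ.
The fractional drop is R_th/(R_th + R_L); requiring this ≤ 0.00550 gives R_L ≥ R_th(1/0.00550 − 1) = 13.69 × 180.8 = 2.48 MΩ.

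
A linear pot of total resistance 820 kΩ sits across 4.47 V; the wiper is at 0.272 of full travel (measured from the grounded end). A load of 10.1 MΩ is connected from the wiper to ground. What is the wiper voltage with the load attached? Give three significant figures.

The wiper splits the pot into (1−α)R = 597.0 kΩ above and αR = 223.0 kΩ below.
Lower section ‖ load = 218.2 kΩ.
V_wiper = 4.47 × 218.2/(597.0 + 218.2) = 1.20 V.

V ≈ 1.20 V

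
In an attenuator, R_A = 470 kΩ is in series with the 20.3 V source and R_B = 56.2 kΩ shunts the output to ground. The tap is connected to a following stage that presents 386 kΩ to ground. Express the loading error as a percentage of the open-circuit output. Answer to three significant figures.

11.5 %

Unloaded V = 20.3 × 56.2/526.2 = 2.1681 V.
Loaded: R_B‖R_L = 49.06 kΩ, giving V = 20.3 × 49.06/519.1 = 1.9186 V.
Drop = (2.1681 − 1.9186) / 2.1681 = 11.5 %.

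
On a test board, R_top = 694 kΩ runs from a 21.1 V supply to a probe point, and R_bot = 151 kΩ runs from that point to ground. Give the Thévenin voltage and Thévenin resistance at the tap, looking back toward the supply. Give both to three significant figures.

V_th is the open-circuit tap voltage: 21.1 × 151/(694 + 151) = 3.77 V.
With the supply zeroed, R_top and R_bot appear in parallel from the tap: R_th = R_top‖R_bot = (694 × 151)/845.0 = 124 kΩ.

V_th = 3.77 V, R_th = 124 kΩ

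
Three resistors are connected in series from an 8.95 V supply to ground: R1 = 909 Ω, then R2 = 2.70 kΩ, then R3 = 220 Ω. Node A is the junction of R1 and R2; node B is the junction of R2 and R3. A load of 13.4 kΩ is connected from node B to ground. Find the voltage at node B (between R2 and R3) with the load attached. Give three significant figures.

V ≈ 0.506 V

At node B, R3 is in parallel with the load: R3‖R_L = 216.4 Ω.
Below node A the resistance is R2 + (R3‖R_L) = 2916 Ω, so V_A = 8.95 × 2916/3825 = 6.823 V.
Then V_B = V_A × (R3‖R_L)/(R2 + R3‖R_L) = 6.823 × 216.4/2916 = 0.506 V.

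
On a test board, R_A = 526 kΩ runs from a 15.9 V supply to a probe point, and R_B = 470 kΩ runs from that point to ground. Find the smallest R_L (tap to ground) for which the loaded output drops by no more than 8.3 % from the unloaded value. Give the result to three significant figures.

R_L(min) ≈ 2.74 MΩ

Output resistance R_th = R_A‖R_B = (526 × 470)/996.0 = 248.2 kΩ.
The fractional drop is R_th/(R_th + R_L); requiring this ≤ 0.0830 gives R_L ≥ R_th(1/0.0830 − 1) = 248.2 × 11.05 = 2.74 MΩ.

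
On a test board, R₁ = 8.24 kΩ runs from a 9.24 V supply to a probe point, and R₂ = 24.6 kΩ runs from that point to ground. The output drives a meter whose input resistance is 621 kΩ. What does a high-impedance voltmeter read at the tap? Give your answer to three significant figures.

The load sits in parallel with R₂: R₂‖R_L = (24.6 × 621) / (24.6 + 621) = 23.66 kΩ.
V_out = 9.24 × 23.66 / (8.24 + 23.66) = 9.24 × 23.66/31.90 = 6.85 V.

V_out ≈ 6.85 V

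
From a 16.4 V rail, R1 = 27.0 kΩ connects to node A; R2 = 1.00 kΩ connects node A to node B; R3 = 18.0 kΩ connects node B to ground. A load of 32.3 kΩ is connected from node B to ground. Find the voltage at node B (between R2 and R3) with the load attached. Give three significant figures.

At node B, R3 is in parallel with the load: R3‖R_L = 11.56 kΩ.
Below node A the resistance is R2 + (R3‖R_L) = 12.56 kΩ, so V_A = 16.4 × 12.56/39.56 = 5.206 V.
Then V_B = V_A × (R3‖R_L)/(R2 + R3‖R_L) = 5.206 × 11.56/12.56 = 4.79 V.

V ≈ 4.79 V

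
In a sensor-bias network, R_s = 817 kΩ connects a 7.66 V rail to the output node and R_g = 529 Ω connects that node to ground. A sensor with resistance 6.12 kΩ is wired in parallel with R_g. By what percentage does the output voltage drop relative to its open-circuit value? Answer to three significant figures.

7.95 %

The divider's output (Thévenin) resistance is R_s‖R_g = 528.7 Ω.
Fractional drop under load = R_th/(R_th + R_L) = 528.7 / (528.7 + 6120) = 0.07951.
So the output falls by 7.95 %.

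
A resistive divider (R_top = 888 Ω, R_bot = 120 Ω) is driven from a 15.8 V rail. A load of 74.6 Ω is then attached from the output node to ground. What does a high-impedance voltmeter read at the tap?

V_out ≈ 0.778 V

The load sits in parallel with R_bot: R_bot‖R_L = (120 × 74.6) / (120 + 74.6) = 46.00 Ω.
V_out = 15.8 × 46.00 / (888 + 46.00) = 15.8 × 46.00/934.0 = 0.778 V.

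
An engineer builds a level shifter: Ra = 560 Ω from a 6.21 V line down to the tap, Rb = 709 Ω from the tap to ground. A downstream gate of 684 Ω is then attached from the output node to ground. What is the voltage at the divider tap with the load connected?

The load sits in parallel with Rb: Rb‖R_L = (709 × 684) / (709 + 684) = 348.1 Ω.
V_out = 6.21 × 348.1 / (560 + 348.1) = 6.21 × 348.1/908.1 = 2.38 V.

V_out ≈ 2.38 V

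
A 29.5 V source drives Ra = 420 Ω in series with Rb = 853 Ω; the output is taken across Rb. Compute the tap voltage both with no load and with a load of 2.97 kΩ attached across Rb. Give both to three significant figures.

Open-circuit: V = 29.5 × 853/(420 + 853) = 19.8 V.
With the load, Rb becomes Rb‖R_L = 662.7 Ω, so V = 29.5 × 662.7/1083 = 18.1 V.

Unloaded: 19.8 V; loaded: 18.1 V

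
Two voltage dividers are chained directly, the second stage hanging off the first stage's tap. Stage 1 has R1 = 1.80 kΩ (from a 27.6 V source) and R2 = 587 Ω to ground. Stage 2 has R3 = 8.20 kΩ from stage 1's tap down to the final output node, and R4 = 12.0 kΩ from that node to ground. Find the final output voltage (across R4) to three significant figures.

Stage 2 presents R3+R4 = 20200 Ω as a load on stage 1's tap.
Stage 1's lower leg becomes R2‖(R3+R4) = 570.4 Ω, so V_mid = 27.6 × 570.4/2370 = 6.642 V.
Stage 2 is itself unloaded: V_out = V_mid × R4/(R3+R4) = 6.642 × 12000/20200 = 3.95 V.

V_out ≈ 3.95 V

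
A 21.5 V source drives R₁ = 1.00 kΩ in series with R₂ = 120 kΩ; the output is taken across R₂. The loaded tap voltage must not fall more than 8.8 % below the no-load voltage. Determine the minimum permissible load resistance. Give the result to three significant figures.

Output resistance R_th = R₁‖R₂ = (1000 × 120000)/121000 = 991.7 Ω.
The fractional drop is R_th/(R_th + R_L); requiring this ≤ 0.0880 gives R_L ≥ R_th(1/0.0880 − 1) = 991.7 × 10.36 = 10.3 kΩ.

R_L(min) ≈ 10.3 kΩ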